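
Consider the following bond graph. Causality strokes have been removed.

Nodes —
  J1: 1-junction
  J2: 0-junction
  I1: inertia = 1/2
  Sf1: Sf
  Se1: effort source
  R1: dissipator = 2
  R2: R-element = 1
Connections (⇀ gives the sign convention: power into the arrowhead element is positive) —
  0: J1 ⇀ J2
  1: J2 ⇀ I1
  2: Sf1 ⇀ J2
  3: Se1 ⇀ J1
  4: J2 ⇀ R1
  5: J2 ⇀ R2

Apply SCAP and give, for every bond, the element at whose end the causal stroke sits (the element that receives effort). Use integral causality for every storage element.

β0 stroke at J2
β1 stroke at I1
β2 stroke at Sf1
β3 stroke at J1
β4 stroke at R1
β5 stroke at R2

bond 2 |Sf1  (Sf1 (Sf) sets flow on bond)
bond 3 |J1  (source Se1 imposes e)
bond 0 |J2  (J1 needs exactly one f-in)
bond 1 |I1  (J2 effort already set via bond 0)
bond 4 |R1  (J2: bond 0 brought effort, rest push out)
bond 5 |R2  (common-e at J2 fixed by 0)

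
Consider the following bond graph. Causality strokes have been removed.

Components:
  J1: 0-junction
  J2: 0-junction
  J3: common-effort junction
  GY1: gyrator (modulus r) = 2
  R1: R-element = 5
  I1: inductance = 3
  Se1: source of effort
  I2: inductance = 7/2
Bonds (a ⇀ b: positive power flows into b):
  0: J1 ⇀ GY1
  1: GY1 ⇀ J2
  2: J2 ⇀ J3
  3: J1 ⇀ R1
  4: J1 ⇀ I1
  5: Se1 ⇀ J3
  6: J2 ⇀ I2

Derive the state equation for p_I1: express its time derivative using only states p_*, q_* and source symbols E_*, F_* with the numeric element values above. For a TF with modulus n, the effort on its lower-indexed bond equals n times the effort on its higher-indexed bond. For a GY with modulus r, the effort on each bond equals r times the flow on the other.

#5 →J3  (Se1: effort source, stroke at far end)
#2 →J2  (common-e at J3 fixed by 5)
#1 →GY1  (0-jn J2 has e-setter on 2)
#6 →I2  (J2: bond 2 brought effort, rest push out)
#0 →GY1  (GY1: gyrator matches bond 1)
#4 →I1  (I1: I, integral causality)
#3 →J1  (J1 needs exactly one e-in)

dp_I1/dt = -5*E_Se1/2 - 5*p_I1/3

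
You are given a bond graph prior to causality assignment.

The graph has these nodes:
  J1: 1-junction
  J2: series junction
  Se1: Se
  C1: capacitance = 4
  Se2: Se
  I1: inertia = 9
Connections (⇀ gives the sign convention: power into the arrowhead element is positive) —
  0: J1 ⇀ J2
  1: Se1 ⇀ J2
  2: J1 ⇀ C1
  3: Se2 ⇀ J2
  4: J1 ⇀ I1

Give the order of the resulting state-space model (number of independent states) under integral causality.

2  (C1, I1 all integral)

b1 stroke→J2  (source Se1 imposes e)
b3 stroke→J2  (Se2 (Se) sets effort on bond)
b0 stroke→J1  (J2 needs exactly one f-in)
b2 stroke→J1  (prefer integral on C1)
b4 stroke→I1  (only one flow-in slot at J1)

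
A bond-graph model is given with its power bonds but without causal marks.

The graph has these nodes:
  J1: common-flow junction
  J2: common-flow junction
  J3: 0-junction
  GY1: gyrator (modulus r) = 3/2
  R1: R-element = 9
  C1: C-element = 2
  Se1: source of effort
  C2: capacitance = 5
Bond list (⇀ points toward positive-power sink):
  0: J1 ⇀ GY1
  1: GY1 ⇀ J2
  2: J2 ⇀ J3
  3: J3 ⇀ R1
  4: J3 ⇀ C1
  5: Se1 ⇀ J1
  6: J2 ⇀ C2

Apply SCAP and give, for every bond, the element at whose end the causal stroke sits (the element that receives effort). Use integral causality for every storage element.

β0 →GY1
β1 →GY1
β2 →J2
β3 →R1
β4 →J3
β5 →J1
β6 →J2

bond 5 stroke at J1  (source Se1 imposes e)
bond 0 stroke at GY1  (J1: last free bond brings flow in)
bond 1 stroke at GY1  (GY1 both-in/both-out from 0)
bond 2 stroke at J2  (1-jn J2 has f-setter on 1)
bond 6 stroke at J2  (common-f at J2 fixed by 1)
bond 4 stroke at J3  (C1: C, integral causality)
bond 3 stroke at R1  (common-e at J3 fixed by 4)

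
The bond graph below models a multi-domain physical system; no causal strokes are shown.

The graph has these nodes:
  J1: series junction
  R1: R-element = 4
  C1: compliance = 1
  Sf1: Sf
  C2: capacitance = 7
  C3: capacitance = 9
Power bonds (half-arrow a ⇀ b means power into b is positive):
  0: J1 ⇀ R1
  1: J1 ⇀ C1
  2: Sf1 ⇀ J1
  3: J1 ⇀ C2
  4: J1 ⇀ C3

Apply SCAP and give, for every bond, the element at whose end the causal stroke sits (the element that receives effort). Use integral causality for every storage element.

β2 stroke→Sf1  (Sf1: flow source, stroke at near end)
β0 stroke→J1  (J1: bond 2 brought flow, rest push out)
β1 stroke→J1  (1-jn J1 has f-setter on 2)
β3 stroke→J1  (J1 flow already set via bond 2)
β4 stroke→J1  (common-f at J1 fixed by 2)

β0 |J1
β1 |J1
β2 |Sf1
β3 |J1
β4 |J1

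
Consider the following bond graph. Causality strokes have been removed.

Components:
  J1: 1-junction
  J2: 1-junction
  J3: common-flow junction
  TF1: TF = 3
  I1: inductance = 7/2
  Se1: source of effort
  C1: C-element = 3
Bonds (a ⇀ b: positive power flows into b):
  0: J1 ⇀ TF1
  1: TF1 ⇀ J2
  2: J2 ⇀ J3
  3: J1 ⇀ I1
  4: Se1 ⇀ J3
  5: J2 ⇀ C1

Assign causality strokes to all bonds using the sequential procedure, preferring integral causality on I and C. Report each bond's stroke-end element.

bond 4 →J3  (Se1: effort source, stroke at far end)
bond 2 →J2  (only one flow-in slot at J3)
bond 3 →I1  (I1 outputs flow p/I1)
bond 0 →J1  (common-f at J1 fixed by 3)
bond 1 →TF1  (TF1: transformer flips bond 0)
bond 5 →J2  (1-jn J2 has f-setter on 1)

bond 0 stroke→J1
bond 1 stroke→TF1
bond 2 stroke→J2
bond 3 stroke→I1
bond 4 stroke→J3
bond 5 stroke→J2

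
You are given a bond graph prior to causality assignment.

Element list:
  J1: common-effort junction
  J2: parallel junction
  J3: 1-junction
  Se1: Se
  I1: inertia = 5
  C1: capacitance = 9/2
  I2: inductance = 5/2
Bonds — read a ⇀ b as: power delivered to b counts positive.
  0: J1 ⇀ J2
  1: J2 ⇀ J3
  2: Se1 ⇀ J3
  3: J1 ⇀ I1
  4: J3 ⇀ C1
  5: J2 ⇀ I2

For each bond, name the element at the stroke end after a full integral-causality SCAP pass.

β0 stroke→J1
β1 stroke→J2
β2 stroke→J3
β3 stroke→I1
β4 stroke→J3
β5 stroke→I2

bond 2 stroke→J3  (Se1 (Se) sets effort on bond)
bond 3 stroke→I1  (I1 outputs flow p/I1)
bond 0 stroke→J1  (J1: last free bond brings effort in)
bond 4 stroke→J3  (C1 outputs effort q/C1)
bond 1 stroke→J2  (closing 1-jn rule on J3)
bond 5 stroke→I2  (0-jn J2 has e-setter on 1)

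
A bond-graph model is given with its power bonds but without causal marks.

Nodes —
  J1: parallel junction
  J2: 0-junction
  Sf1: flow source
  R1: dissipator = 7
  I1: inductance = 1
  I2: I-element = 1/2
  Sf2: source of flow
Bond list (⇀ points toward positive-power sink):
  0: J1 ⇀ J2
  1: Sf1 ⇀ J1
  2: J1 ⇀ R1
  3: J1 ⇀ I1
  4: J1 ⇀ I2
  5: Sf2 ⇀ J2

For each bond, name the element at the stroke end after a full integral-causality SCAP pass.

b1 stroke→Sf1  (Sf1 (Sf) sets flow on bond)
b5 stroke→Sf2  (Sf2 (Sf) sets flow on bond)
b0 stroke→J2  (only one effort-in slot at J2)
b3 stroke→I1  (prefer integral on I1)
b4 stroke→I2  (prefer integral on I2)
b2 stroke→J1  (only one effort-in slot at J1)

b0 |J2
b1 |Sf1
b2 |J1
b3 |I1
b4 |I2
b5 |Sf2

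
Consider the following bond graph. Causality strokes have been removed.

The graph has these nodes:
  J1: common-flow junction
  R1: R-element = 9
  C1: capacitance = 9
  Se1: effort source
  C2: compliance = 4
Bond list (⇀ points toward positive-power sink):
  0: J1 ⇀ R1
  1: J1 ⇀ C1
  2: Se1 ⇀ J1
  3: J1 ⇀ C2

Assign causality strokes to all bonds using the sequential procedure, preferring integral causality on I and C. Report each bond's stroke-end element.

β0 |R1
β1 |J1
β2 |J1
β3 |J1

#2 →J1  (Se1: effort source, stroke at far end)
#1 →J1  (C1 integral (e out))
#3 →J1  (C2 integral (e out))
#0 →R1  (closing 1-jn rule on J1)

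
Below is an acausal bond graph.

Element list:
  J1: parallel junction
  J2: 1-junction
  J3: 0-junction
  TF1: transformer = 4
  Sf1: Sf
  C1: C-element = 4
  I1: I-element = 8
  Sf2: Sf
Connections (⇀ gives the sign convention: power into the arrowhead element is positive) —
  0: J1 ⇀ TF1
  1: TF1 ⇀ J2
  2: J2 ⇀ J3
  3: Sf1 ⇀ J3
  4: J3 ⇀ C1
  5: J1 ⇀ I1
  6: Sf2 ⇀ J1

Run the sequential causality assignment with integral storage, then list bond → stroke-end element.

β0 |J1
β1 |TF1
β2 |J2
β3 |Sf1
β4 |J3
β5 |I1
β6 |Sf2

b3 |Sf1  (source Sf1 imposes f)
b6 |Sf2  (source Sf2 imposes f)
b4 |J3  (C1 integral (e out))
b2 |J2  (0-jn J3 has e-setter on 4)
b1 |TF1  (J2: last free bond brings flow in)
b0 |J1  (through TF1, causality passes straight; one stroke at TF1)
b5 |I1  (0-jn J1 has e-setter on 0)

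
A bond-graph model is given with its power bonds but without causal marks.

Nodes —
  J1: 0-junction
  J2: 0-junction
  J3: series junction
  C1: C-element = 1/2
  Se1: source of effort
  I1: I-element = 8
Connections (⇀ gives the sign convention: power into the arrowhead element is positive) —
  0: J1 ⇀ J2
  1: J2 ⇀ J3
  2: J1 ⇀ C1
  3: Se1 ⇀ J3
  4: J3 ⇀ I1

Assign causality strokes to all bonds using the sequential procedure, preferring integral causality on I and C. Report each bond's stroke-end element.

b3 |J3  (Se1 (Se) sets effort on bond)
b2 |J1  (C1 integral (e out))
b0 |J2  (common-e at J1 fixed by 2)
b1 |J3  (common-e at J2 fixed by 0)
b4 |I1  (J3: last free bond brings flow in)

β0 stroke→J2
β1 stroke→J3
β2 stroke→J1
β3 stroke→J3
β4 stroke→I1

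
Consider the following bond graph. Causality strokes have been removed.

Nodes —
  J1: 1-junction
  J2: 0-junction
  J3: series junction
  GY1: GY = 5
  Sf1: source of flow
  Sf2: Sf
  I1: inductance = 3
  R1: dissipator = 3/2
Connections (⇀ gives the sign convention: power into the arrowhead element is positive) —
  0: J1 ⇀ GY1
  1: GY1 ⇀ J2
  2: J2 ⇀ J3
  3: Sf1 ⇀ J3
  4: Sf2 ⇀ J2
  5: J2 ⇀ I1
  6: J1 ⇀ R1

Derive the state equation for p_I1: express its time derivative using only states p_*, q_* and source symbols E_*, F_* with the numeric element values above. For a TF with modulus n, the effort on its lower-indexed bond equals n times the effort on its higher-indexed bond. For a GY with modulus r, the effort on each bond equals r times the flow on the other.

#3 |Sf1  (source Sf1 imposes f)
#4 |Sf2  (Sf2: flow source, stroke at near end)
#2 |J3  (J3 flow already set via bond 3)
#5 |I1  (prefer integral on I1)
#1 |J2  (J2 needs exactly one e-in)
#0 |J1  (through GY1, causality inverts; strokes same side of GY1)
#6 |R1  (J1 needs exactly one f-in)

dp_I1/dt = -50*F_Sf1/3 + 50*F_Sf2/3 - 50*p_I1/9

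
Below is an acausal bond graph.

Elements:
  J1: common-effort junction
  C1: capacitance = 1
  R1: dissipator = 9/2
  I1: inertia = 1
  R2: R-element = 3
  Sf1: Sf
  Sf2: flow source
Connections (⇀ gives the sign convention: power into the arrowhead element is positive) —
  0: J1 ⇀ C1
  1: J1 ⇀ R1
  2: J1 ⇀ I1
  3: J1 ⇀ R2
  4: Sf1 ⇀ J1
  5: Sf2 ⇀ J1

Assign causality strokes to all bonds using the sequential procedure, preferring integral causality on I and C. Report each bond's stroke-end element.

#4 |Sf1  (Sf1 (Sf) sets flow on bond)
#5 |Sf2  (Sf2: flow source, stroke at near end)
#0 |J1  (C1 integral (e out))
#1 |R1  (common-e at J1 fixed by 0)
#2 |I1  (common-e at J1 fixed by 0)
#3 |R2  (J1 effort already set via bond 0)

bond 0 stroke→J1
bond 1 stroke→R1
bond 2 stroke→I1
bond 3 stroke→R2
bond 4 stroke→Sf1
bond 5 stroke→Sf2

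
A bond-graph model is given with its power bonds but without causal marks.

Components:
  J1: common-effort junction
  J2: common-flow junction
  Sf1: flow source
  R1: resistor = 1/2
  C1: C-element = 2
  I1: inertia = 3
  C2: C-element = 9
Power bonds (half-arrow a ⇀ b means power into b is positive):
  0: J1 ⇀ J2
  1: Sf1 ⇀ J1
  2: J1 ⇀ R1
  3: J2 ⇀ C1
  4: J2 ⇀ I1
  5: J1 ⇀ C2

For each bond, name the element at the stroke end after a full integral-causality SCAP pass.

b0 →J2
b1 →Sf1
b2 →R1
b3 →J2
b4 →I1
b5 →J1

bond 1 stroke→Sf1  (Sf1: flow source, stroke at near end)
bond 3 stroke→J2  (C1 integral (e out))
bond 4 stroke→I1  (I1: I, integral causality)
bond 0 stroke→J2  (J2 flow already set via bond 4)
bond 5 stroke→J1  (C2 outputs effort q/C2)
bond 2 stroke→R1  (J1 effort already set via bond 5)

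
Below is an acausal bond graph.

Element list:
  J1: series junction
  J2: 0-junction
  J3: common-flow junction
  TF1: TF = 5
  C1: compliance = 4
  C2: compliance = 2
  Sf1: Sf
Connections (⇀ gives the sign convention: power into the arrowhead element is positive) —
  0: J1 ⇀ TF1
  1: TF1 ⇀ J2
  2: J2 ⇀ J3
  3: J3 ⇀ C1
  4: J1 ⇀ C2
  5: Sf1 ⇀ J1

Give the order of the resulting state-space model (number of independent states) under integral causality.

b5 stroke→Sf1  (source Sf1 imposes f)
b0 stroke→J1  (J1: bond 5 brought flow, rest push out)
b4 stroke→J1  (1-jn J1 has f-setter on 5)
b1 stroke→TF1  (through TF1, causality passes straight; one stroke at TF1)
b2 stroke→J2  (J2: last free bond brings effort in)
b3 stroke→J3  (J3: bond 2 brought flow, rest push out)

2  (C1, C2 all integral)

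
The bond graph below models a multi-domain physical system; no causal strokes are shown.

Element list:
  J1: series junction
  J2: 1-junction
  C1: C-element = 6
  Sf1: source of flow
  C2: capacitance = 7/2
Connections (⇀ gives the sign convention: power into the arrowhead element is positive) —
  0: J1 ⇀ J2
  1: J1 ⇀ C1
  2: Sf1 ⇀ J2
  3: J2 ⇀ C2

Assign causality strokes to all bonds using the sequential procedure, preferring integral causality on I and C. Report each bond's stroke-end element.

#2 |Sf1  (Sf1: flow source, stroke at near end)
#0 |J2  (J2 flow already set via bond 2)
#3 |J2  (J2 flow already set via bond 2)
#1 |J1  (J1 flow already set via bond 0)

b0 stroke at J2
b1 stroke at J1
b2 stroke at Sf1
b3 stroke at J2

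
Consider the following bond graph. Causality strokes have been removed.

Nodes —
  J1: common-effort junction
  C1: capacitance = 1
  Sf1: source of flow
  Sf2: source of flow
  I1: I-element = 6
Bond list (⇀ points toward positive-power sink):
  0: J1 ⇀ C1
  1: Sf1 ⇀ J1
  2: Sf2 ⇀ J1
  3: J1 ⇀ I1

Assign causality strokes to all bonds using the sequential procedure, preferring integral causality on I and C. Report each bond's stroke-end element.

bond 1 →Sf1  (Sf1 fixes flow; stroke at Sf1)
bond 2 →Sf2  (source Sf2 imposes f)
bond 0 →J1  (C1 outputs effort q/C1)
bond 3 →I1  (common-e at J1 fixed by 0)

bond 0 stroke at J1
bond 1 stroke at Sf1
bond 2 stroke at Sf2
bond 3 stroke at I1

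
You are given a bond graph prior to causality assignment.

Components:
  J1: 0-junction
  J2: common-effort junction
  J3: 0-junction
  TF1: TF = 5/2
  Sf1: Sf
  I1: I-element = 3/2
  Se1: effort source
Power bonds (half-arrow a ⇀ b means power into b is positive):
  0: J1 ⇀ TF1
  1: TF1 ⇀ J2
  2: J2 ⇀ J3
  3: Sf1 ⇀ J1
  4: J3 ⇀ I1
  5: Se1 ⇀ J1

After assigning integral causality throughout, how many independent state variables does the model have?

β3 |Sf1  (Sf1: flow source, stroke at near end)
β5 |J1  (Se1 (Se) sets effort on bond)
β0 |TF1  (common-e at J1 fixed by 5)
β1 |J2  (TF TF1: opposite of bond 0)
β2 |J3  (J2: bond 1 brought effort, rest push out)
β4 |I1  (J3 effort already set via bond 2)

1  (I1 all integral)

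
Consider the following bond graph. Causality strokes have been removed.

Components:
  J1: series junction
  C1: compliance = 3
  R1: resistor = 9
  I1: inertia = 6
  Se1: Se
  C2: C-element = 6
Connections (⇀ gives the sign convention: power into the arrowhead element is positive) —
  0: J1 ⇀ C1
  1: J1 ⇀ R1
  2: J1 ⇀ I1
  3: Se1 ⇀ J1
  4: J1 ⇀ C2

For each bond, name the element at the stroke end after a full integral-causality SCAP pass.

b3 stroke→J1  (Se1 fixes effort; stroke away)
b0 stroke→J1  (C1 integral (e out))
b2 stroke→I1  (I1: I, integral causality)
b1 stroke→J1  (1-jn J1 has f-setter on 2)
b4 stroke→J1  (1-jn J1 has f-setter on 2)

#0 stroke→J1
#1 stroke→J1
#2 stroke→I1
#3 stroke→J1
#4 stroke→J1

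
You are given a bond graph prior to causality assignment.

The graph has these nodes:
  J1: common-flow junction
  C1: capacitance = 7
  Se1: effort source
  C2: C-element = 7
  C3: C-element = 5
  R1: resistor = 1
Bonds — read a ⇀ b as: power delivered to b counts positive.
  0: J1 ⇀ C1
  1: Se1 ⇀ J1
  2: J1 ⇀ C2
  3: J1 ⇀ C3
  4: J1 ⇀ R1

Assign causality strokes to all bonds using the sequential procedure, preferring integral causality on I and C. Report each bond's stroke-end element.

b0 →J1
b1 →J1
b2 →J1
b3 →J1
b4 →R1

b1 →J1  (Se1: effort source, stroke at far end)
b0 →J1  (C1 integral (e out))
b2 →J1  (C2 outputs effort q/C2)
b3 →J1  (C3 integral (e out))
b4 →R1  (only one flow-in slot at J1)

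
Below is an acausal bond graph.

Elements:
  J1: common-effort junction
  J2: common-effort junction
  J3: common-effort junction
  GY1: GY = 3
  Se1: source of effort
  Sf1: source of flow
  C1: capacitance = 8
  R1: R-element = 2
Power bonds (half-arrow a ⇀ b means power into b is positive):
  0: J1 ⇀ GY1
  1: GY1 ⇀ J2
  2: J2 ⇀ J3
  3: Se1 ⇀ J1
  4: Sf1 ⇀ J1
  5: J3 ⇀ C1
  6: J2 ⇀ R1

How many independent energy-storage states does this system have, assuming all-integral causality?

b3 →J1  (Se1 (Se) sets effort on bond)
b4 →Sf1  (source Sf1 imposes f)
b0 →GY1  (J1: bond 3 brought effort, rest push out)
b1 →GY1  (through GY1, causality inverts; strokes same side of GY1)
b5 →J3  (C1 integral (e out))
b2 →J2  (J3 effort already set via bond 5)
b6 →R1  (0-jn J2 has e-setter on 2)

1  (C1 all integral)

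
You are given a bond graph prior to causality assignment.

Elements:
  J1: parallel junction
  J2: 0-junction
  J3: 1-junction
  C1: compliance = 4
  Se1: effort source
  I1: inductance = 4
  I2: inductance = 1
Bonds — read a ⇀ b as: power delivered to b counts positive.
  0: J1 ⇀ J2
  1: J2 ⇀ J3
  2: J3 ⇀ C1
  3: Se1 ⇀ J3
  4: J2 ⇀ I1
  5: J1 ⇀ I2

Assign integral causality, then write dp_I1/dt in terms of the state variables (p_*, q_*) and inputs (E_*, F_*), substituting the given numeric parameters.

dp_I1/dt = -E_Se1 + q_C1/4

b3 →J3  (Se1 (Se) sets effort on bond)
b2 →J3  (C1 outputs effort q/C1)
b1 →J2  (closing 1-jn rule on J3)
b0 →J1  (J2: bond 1 brought effort, rest push out)
b4 →I1  (common-e at J2 fixed by 1)
b5 →I2  (J1: bond 0 brought effort, rest push out)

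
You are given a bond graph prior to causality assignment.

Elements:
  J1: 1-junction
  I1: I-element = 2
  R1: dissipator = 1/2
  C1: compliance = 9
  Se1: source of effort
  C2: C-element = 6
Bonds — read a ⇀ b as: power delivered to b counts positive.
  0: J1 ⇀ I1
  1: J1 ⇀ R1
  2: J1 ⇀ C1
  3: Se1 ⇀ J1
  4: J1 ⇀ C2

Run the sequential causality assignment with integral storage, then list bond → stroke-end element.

#0 |I1
#1 |J1
#2 |J1
#3 |J1
#4 |J1

β3 stroke→J1  (Se1 (Se) sets effort on bond)
β0 stroke→I1  (prefer integral on I1)
β1 stroke→J1  (1-jn J1 has f-setter on 0)
β2 stroke→J1  (common-f at J1 fixed by 0)
β4 stroke→J1  (1-jn J1 has f-setter on 0)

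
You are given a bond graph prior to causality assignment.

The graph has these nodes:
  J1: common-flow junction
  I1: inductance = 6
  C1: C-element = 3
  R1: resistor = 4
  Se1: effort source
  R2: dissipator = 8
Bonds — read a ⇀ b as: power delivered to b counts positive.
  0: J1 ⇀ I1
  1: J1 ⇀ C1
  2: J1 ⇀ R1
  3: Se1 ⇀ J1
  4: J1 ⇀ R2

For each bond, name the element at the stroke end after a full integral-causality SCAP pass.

#3 →J1  (Se1: effort source, stroke at far end)
#0 →I1  (I1 outputs flow p/I1)
#1 →J1  (1-jn J1 has f-setter on 0)
#2 →J1  (J1: bond 0 brought flow, rest push out)
#4 →J1  (common-f at J1 fixed by 0)

bond 0 |I1
bond 1 |J1
bond 2 |J1
bond 3 |J1
bond 4 |J1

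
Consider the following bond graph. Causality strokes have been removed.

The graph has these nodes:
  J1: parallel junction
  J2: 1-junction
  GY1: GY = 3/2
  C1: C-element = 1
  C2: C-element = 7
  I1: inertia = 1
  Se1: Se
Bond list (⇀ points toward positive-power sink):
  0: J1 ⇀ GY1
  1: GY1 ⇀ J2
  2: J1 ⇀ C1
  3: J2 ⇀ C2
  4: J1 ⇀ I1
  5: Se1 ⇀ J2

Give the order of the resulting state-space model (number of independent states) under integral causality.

β5 |J2  (source Se1 imposes e)
β2 |J1  (C1 integral (e out))
β0 |GY1  (J1: bond 2 brought effort, rest push out)
β4 |I1  (common-e at J1 fixed by 2)
β1 |GY1  (GY1: gyrator matches bond 0)
β3 |J2  (1-jn J2 has f-setter on 1)

3  (C1, C2, I1 all integral)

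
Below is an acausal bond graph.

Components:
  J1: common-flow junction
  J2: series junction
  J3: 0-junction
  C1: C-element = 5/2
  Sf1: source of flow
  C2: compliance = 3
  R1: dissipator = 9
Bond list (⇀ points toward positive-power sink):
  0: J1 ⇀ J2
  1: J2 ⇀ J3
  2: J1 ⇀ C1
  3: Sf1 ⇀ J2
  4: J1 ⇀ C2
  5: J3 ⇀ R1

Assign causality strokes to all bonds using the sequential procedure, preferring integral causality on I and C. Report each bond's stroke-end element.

β3 stroke at Sf1  (Sf1 (Sf) sets flow on bond)
β0 stroke at J2  (common-f at J2 fixed by 3)
β1 stroke at J2  (common-f at J2 fixed by 3)
β5 stroke at J3  (only one effort-in slot at J3)
β2 stroke at J1  (J1: bond 0 brought flow, rest push out)
β4 stroke at J1  (common-f at J1 fixed by 0)

bond 0 stroke→J2
bond 1 stroke→J2
bond 2 stroke→J1
bond 3 stroke→Sf1
bond 4 stroke→J1
bond 5 stroke→J3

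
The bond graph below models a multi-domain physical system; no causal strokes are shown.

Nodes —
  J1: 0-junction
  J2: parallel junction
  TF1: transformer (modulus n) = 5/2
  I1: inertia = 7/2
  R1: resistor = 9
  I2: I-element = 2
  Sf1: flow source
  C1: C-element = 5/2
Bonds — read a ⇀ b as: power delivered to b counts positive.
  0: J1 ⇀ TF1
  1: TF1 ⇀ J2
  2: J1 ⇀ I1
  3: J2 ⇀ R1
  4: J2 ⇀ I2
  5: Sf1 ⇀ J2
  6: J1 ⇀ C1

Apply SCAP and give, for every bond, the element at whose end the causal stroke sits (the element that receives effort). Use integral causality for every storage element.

β0 |TF1
β1 |J2
β2 |I1
β3 |R1
β4 |I2
β5 |Sf1
β6 |J1

bond 5 stroke at Sf1  (Sf1: flow source, stroke at near end)
bond 2 stroke at I1  (I1 integral (f out))
bond 4 stroke at I2  (I2 integral (f out))
bond 6 stroke at J1  (C1 outputs effort q/C1)
bond 0 stroke at TF1  (0-jn J1 has e-setter on 6)
bond 1 stroke at J2  (TF1 one-in-one-out from 0)
bond 3 stroke at R1  (J2: bond 1 brought effort, rest push out)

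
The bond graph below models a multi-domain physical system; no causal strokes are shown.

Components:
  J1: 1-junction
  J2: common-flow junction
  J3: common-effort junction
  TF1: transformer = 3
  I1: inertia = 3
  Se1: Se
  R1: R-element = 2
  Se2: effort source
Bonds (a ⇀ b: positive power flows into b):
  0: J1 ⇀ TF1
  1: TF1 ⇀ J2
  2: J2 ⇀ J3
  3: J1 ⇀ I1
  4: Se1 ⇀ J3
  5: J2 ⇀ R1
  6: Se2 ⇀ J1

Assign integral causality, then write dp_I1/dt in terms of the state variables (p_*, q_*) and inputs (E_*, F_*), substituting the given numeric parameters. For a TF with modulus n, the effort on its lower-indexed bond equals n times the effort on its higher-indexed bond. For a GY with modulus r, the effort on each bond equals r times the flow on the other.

dp_I1/dt = -3*E_Se1 + E_Se2 - 6*p_I1

b4 |J3  (Se1 fixes effort; stroke away)
b6 |J1  (Se2: effort source, stroke at far end)
b2 |J2  (J3: bond 4 brought effort, rest push out)
b3 |I1  (I1: I, integral causality)
b0 |J1  (J1: bond 3 brought flow, rest push out)
b1 |TF1  (TF1 one-in-one-out from 0)
b5 |J2  (J2 flow already set via bond 1)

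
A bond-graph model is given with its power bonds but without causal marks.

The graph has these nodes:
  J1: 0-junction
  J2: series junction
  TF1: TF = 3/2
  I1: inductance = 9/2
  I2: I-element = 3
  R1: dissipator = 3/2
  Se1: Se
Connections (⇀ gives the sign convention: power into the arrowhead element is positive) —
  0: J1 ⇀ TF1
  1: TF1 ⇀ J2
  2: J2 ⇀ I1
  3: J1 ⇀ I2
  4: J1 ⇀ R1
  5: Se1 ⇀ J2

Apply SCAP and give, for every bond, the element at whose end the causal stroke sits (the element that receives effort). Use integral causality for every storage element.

β5 stroke at J2  (Se1: effort source, stroke at far end)
β2 stroke at I1  (I1 integral (f out))
β1 stroke at J2  (J2 flow already set via bond 2)
β0 stroke at TF1  (through TF1, causality passes straight; one stroke at TF1)
β3 stroke at I2  (I2 integral (f out))
β4 stroke at J1  (only one effort-in slot at J1)

#0 stroke→TF1
#1 stroke→J2
#2 stroke→I1
#3 stroke→I2
#4 stroke→J1
#5 stroke→J2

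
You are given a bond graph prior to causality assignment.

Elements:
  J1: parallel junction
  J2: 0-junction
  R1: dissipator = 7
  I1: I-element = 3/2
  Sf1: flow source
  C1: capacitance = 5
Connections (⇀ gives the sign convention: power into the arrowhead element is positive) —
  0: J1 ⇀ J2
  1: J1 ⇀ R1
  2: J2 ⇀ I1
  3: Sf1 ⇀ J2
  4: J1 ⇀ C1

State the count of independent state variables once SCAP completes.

#3 |Sf1  (Sf1 fixes flow; stroke at Sf1)
#2 |I1  (prefer integral on I1)
#0 |J2  (J2 needs exactly one e-in)
#4 |J1  (C1: C, integral causality)
#1 |R1  (J1: bond 4 brought effort, rest push out)

2  (C1, I1 all integral)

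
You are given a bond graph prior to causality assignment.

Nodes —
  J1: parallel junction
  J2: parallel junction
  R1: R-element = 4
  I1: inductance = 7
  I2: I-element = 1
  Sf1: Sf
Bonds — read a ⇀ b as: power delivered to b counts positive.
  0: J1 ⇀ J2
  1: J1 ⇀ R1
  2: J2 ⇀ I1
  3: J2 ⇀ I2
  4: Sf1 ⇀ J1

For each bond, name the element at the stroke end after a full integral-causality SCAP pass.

b4 stroke→Sf1  (source Sf1 imposes f)
b2 stroke→I1  (I1 outputs flow p/I1)
b3 stroke→I2  (prefer integral on I2)
b0 stroke→J2  (J2 needs exactly one e-in)
b1 stroke→J1  (J1: last free bond brings effort in)

β0 stroke→J2
β1 stroke→J1
β2 stroke→I1
β3 stroke→I2
β4 stroke→Sf1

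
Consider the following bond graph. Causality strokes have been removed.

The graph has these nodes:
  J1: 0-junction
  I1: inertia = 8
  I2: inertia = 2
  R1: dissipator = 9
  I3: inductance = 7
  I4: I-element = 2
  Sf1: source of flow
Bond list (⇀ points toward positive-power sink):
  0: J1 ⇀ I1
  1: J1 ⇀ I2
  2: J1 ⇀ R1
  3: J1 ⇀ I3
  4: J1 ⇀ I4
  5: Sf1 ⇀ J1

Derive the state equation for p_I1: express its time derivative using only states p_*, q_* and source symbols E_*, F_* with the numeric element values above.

β5 stroke→Sf1  (Sf1 (Sf) sets flow on bond)
β0 stroke→I1  (I1: I, integral causality)
β1 stroke→I2  (I2 outputs flow p/I2)
β3 stroke→I3  (I3 outputs flow p/I3)
β4 stroke→I4  (I4 outputs flow p/I4)
β2 stroke→J1  (closing 0-jn rule on J1)

dp_I1/dt = 9*F_Sf1 - 9*p_I1/8 - 9*p_I2/2 - 9*p_I3/7 - 9*p_I4/2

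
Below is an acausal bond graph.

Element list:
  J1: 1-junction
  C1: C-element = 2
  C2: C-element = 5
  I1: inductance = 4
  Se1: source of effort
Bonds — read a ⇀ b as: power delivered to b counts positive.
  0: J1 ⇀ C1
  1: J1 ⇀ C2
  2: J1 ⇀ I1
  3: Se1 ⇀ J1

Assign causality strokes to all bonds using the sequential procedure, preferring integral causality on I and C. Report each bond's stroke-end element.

#0 →J1
#1 →J1
#2 →I1
#3 →J1

β3 →J1  (source Se1 imposes e)
β0 →J1  (C1 outputs effort q/C1)
β1 →J1  (prefer integral on C2)
β2 →I1  (J1 needs exactly one f-in)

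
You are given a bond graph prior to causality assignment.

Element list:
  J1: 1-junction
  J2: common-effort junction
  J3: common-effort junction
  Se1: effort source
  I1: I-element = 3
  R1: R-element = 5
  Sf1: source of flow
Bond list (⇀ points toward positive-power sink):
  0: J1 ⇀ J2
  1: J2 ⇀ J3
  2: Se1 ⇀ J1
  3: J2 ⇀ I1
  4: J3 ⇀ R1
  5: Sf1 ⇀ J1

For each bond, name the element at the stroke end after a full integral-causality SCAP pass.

#0 stroke at J1
#1 stroke at J2
#2 stroke at J1
#3 stroke at I1
#4 stroke at J3
#5 stroke at Sf1

#2 |J1  (Se1 (Se) sets effort on bond)
#5 |Sf1  (source Sf1 imposes f)
#0 |J1  (common-f at J1 fixed by 5)
#3 |I1  (prefer integral on I1)
#1 |J2  (J2: last free bond brings effort in)
#4 |J3  (J3: last free bond brings effort in)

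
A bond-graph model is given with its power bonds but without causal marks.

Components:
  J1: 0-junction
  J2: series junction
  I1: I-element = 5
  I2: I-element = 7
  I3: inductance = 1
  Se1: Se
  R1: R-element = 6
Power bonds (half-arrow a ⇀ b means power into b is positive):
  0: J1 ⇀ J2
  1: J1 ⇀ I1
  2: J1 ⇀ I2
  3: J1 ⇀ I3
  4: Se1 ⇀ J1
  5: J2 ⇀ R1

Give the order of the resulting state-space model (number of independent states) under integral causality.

3  (I1, I2, I3 all integral)

b4 →J1  (source Se1 imposes e)
b0 →J2  (0-jn J1 has e-setter on 4)
b1 →I1  (common-e at J1 fixed by 4)
b2 →I2  (common-e at J1 fixed by 4)
b3 →I3  (common-e at J1 fixed by 4)
b5 →R1  (J2 needs exactly one f-in)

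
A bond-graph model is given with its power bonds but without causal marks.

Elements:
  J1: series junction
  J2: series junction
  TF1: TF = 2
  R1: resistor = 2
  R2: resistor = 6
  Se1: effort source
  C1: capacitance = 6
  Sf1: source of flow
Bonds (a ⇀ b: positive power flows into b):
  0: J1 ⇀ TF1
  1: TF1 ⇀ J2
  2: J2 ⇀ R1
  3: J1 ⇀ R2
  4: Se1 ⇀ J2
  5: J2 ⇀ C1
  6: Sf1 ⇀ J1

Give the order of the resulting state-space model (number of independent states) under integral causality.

1  (C1 all integral)

bond 4 stroke→J2  (Se1 fixes effort; stroke away)
bond 6 stroke→Sf1  (source Sf1 imposes f)
bond 0 stroke→J1  (common-f at J1 fixed by 6)
bond 3 stroke→J1  (1-jn J1 has f-setter on 6)
bond 1 stroke→TF1  (TF1: transformer flips bond 0)
bond 2 stroke→J2  (J2 flow already set via bond 1)
bond 5 stroke→J2  (J2 flow already set via bond 1)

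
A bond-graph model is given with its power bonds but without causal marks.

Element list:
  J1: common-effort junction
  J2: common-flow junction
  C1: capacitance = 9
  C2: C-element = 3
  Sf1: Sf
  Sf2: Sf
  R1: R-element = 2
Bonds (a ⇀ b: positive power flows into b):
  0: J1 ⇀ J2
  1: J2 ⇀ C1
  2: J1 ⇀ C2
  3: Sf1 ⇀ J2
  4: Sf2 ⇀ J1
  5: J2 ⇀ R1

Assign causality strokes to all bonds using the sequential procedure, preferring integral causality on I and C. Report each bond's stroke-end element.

bond 3 |Sf1  (source Sf1 imposes f)
bond 4 |Sf2  (Sf2: flow source, stroke at near end)
bond 0 |J2  (J2 flow already set via bond 3)
bond 1 |J2  (J2: bond 3 brought flow, rest push out)
bond 5 |J2  (J2 flow already set via bond 3)
bond 2 |J1  (J1 needs exactly one e-in)

b0 stroke at J2
b1 stroke at J2
b2 stroke at J1
b3 stroke at Sf1
b4 stroke at Sf2
b5 stroke at J2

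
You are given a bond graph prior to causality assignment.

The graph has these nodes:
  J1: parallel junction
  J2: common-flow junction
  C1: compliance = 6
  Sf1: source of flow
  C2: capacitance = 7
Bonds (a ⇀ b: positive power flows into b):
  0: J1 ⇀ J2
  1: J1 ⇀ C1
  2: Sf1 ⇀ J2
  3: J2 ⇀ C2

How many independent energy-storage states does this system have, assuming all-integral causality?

2  (C1, C2 all integral)

#2 stroke at Sf1  (Sf1: flow source, stroke at near end)
#0 stroke at J2  (common-f at J2 fixed by 2)
#3 stroke at J2  (J2: bond 2 brought flow, rest push out)
#1 stroke at J1  (J1 needs exactly one e-in)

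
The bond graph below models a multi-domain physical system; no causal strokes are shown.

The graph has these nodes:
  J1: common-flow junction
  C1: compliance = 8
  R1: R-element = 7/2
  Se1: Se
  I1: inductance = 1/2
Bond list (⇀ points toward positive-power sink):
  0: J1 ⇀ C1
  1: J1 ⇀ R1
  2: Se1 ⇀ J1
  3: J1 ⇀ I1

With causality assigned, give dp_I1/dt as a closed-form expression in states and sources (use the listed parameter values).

dp_I1/dt = E_Se1 - 7*p_I1 - q_C1/8

β2 stroke→J1  (Se1 fixes effort; stroke away)
β0 stroke→J1  (C1: C, integral causality)
β3 stroke→I1  (I1: I, integral causality)
β1 stroke→J1  (J1: bond 3 brought flow, rest push out)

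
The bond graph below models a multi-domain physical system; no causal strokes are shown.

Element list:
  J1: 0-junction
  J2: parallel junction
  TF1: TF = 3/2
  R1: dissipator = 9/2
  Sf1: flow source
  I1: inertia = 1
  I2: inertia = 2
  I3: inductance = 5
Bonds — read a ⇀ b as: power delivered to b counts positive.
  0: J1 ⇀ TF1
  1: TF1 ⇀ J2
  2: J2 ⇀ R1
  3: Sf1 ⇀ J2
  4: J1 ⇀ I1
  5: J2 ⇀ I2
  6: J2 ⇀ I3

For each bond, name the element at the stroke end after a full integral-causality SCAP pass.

β3 |Sf1  (Sf1: flow source, stroke at near end)
β4 |I1  (I1: I, integral causality)
β0 |J1  (closing 0-jn rule on J1)
β1 |TF1  (TF TF1: opposite of bond 0)
β5 |I2  (I2: I, integral causality)
β6 |I3  (I3 outputs flow p/I3)
β2 |J2  (J2 needs exactly one e-in)

β0 →J1
β1 →TF1
β2 →J2
β3 →Sf1
β4 →I1
β5 →I2
β6 →I3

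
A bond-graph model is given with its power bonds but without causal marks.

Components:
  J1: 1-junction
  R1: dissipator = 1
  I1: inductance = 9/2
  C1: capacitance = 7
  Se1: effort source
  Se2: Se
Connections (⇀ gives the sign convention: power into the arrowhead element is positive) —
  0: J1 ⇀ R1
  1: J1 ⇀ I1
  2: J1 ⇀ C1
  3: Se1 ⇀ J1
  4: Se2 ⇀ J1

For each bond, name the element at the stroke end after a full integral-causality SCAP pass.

#0 stroke→J1
#1 stroke→I1
#2 stroke→J1
#3 stroke→J1
#4 stroke→J1

bond 3 |J1  (Se1 (Se) sets effort on bond)
bond 4 |J1  (Se2: effort source, stroke at far end)
bond 1 |I1  (I1: I, integral causality)
bond 0 |J1  (J1: bond 1 brought flow, rest push out)
bond 2 |J1  (J1: bond 1 brought flow, rest push out)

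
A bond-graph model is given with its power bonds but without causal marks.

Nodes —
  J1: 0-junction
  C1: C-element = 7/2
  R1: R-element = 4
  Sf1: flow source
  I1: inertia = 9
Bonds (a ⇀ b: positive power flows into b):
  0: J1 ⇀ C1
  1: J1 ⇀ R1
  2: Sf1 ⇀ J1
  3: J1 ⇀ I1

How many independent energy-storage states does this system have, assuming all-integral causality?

#2 stroke→Sf1  (Sf1 fixes flow; stroke at Sf1)
#0 stroke→J1  (C1 outputs effort q/C1)
#1 stroke→R1  (J1: bond 0 brought effort, rest push out)
#3 stroke→I1  (common-e at J1 fixed by 0)

2  (C1, I1 all integral)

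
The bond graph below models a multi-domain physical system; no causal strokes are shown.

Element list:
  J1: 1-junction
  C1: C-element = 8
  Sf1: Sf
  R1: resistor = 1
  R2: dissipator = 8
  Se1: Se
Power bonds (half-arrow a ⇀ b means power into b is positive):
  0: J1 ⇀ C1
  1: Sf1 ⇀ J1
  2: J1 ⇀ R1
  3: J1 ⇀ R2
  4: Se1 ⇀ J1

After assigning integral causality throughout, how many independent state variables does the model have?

1  (C1 all integral)

bond 1 |Sf1  (source Sf1 imposes f)
bond 4 |J1  (source Se1 imposes e)
bond 0 |J1  (common-f at J1 fixed by 1)
bond 2 |J1  (common-f at J1 fixed by 1)
bond 3 |J1  (common-f at J1 fixed by 1)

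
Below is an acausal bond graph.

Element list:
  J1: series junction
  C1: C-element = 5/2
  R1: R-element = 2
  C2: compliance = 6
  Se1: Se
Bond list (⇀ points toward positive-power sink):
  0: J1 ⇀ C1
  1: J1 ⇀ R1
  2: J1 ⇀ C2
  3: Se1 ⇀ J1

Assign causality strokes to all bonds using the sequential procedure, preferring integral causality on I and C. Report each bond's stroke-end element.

b3 stroke→J1  (Se1 fixes effort; stroke away)
b0 stroke→J1  (C1 outputs effort q/C1)
b2 stroke→J1  (C2: C, integral causality)
b1 stroke→R1  (closing 1-jn rule on J1)

#0 stroke at J1
#1 stroke at R1
#2 stroke at J1
#3 stroke at J1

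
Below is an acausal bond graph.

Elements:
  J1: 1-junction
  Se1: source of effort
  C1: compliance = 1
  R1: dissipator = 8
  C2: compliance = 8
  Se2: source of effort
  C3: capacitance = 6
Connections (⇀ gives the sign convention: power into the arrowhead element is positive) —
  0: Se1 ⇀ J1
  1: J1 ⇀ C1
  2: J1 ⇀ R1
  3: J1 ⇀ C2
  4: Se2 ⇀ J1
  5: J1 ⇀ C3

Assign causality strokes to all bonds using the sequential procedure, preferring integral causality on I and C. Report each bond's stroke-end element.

#0 stroke at J1
#1 stroke at J1
#2 stroke at R1
#3 stroke at J1
#4 stroke at J1
#5 stroke at J1

bond 0 |J1  (Se1: effort source, stroke at far end)
bond 4 |J1  (Se2 fixes effort; stroke away)
bond 1 |J1  (C1: C, integral causality)
bond 3 |J1  (prefer integral on C2)
bond 5 |J1  (C3: C, integral causality)
bond 2 |R1  (J1: last free bond brings flow in)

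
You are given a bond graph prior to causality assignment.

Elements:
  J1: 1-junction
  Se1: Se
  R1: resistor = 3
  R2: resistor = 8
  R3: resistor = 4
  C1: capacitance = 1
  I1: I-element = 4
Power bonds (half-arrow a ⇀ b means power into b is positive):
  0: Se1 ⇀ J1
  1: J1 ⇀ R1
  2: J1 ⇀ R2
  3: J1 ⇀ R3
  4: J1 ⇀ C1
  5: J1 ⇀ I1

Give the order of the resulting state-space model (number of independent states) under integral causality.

2  (C1, I1 all integral)

β0 stroke→J1  (Se1 (Se) sets effort on bond)
β4 stroke→J1  (prefer integral on C1)
β5 stroke→I1  (I1 integral (f out))
β1 stroke→J1  (J1: bond 5 brought flow, rest push out)
β2 stroke→J1  (J1 flow already set via bond 5)
β3 stroke→J1  (J1 flow already set via bond 5)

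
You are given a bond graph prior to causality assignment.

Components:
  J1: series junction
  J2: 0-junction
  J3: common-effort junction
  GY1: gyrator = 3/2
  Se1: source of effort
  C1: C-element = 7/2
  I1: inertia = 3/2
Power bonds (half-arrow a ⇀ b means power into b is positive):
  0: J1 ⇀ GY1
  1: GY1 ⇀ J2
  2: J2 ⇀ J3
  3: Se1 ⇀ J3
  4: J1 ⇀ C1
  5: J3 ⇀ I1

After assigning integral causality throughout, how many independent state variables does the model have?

b3 →J3  (source Se1 imposes e)
b2 →J2  (J3 effort already set via bond 3)
b5 →I1  (J3 effort already set via bond 3)
b1 →GY1  (J2: bond 2 brought effort, rest push out)
b0 →GY1  (through GY1, causality inverts; strokes same side of GY1)
b4 →J1  (J1: bond 0 brought flow, rest push out)

2  (C1, I1 all integral)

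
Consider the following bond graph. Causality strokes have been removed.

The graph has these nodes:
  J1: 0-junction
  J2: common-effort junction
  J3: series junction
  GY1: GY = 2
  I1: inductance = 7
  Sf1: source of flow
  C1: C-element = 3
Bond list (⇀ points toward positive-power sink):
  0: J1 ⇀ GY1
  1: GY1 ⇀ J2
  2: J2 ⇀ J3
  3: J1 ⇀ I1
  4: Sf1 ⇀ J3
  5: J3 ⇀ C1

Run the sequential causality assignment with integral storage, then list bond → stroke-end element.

bond 4 stroke at Sf1  (Sf1: flow source, stroke at near end)
bond 2 stroke at J3  (common-f at J3 fixed by 4)
bond 5 stroke at J3  (J3 flow already set via bond 4)
bond 1 stroke at J2  (only one effort-in slot at J2)
bond 0 stroke at J1  (GY GY1: same side as bond 1)
bond 3 stroke at I1  (J1 effort already set via bond 0)

β0 |J1
β1 |J2
β2 |J3
β3 |I1
β4 |Sf1
β5 |J3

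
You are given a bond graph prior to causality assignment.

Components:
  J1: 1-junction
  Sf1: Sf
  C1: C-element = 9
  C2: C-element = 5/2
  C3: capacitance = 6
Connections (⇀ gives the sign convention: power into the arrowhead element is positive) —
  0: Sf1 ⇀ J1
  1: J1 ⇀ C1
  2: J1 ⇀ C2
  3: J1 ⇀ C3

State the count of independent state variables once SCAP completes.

3  (C1, C2, C3 all integral)

b0 |Sf1  (Sf1 (Sf) sets flow on bond)
b1 |J1  (1-jn J1 has f-setter on 0)
b2 |J1  (1-jn J1 has f-setter on 0)
b3 |J1  (J1: bond 0 brought flow, rest push out)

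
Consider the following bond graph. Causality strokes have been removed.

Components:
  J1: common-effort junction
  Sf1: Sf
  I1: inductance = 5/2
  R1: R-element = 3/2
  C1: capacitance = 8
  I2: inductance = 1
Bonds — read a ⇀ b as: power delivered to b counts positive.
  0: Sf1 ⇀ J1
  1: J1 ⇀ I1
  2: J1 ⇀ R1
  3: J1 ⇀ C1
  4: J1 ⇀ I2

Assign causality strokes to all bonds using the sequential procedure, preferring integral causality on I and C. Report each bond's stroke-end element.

β0 stroke at Sf1  (Sf1: flow source, stroke at near end)
β1 stroke at I1  (prefer integral on I1)
β3 stroke at J1  (C1: C, integral causality)
β2 stroke at R1  (common-e at J1 fixed by 3)
β4 stroke at I2  (0-jn J1 has e-setter on 3)

b0 stroke→Sf1
b1 stroke→I1
b2 stroke→R1
b3 stroke→J1
b4 stroke→I2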